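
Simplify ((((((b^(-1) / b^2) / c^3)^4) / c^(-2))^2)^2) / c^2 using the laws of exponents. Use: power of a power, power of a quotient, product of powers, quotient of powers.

b^(-48)c^(-42)

((((((b^(-1) / b^2) / c^3)^4) / c^(-2))^2)^2) / c^2
= (((((b^(-1) / b^2) / c^3)^4) / c^(-2))^4) / c^2    [power of a power]
= (((((b^(-1) / b^2) / c^3)^4)^4) / ((c^(-2))^4)) / c^2    [power of a quotient]
= ((((b^(-1) / b^2) / c^3)^16) / ((c^(-2))^4)) / c^2    [power of a power]
= ((((b^(-1) / b^2)^16) / ((c^3)^16)) / ((c^(-2))^4)) / c^2    [power of a quotient]
= (((((b^(-1))^16) / ((b^2)^16)) / ((c^3)^16)) / ((c^(-2))^4)) / c^2    [power of a quotient]
= (((b^(-16) / ((b^2)^16)) / ((c^3)^16)) / ((c^(-2))^4)) / c^2    [power of a power]
= (((b^(-16) / b^32) / ((c^3)^16)) / ((c^(-2))^4)) / c^2    [power of a power]
= ((b^(-48) / ((c^3)^16)) / ((c^(-2))^4)) / c^2    [quotient of powers]
= ((b^(-48) / c^48) / ((c^(-2))^4)) / c^2    [power of a power]
= ((b^(-48) / c^48) / c^(-8)) / c^2    [power of a power]
= b^(-48)c^(-42)    [quotient of powers; product of powers]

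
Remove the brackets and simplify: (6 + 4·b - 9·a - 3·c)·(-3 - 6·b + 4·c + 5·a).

-18 - 48·b + 33·c + 57·a - 24·b^2 + 34·b·c + 74·a·b - 51·a·c - 45·a^2 - 12·c^2

(6 + 4·b - 9·a - 3·c)·(-3 - 6·b + 4·c + 5·a)
= -18 - 36·b + 24·c + 30·a - 12·b - 24·b^2 + 16·b·c + 20·a·b + 27·a + 54·a·b - 36·a·c - 45·a^2 + 9·c + 18·b·c - 12·c^2 - 15·a·c    [distributive law]
= -18 - 48·b + 33·c + 57·a - 24·b^2 + 34·b·c + 74·a·b - 51·a·c - 45·a^2 - 12·c^2    [combine like terms]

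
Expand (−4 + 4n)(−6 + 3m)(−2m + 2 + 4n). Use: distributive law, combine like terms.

(−4 + 4n)(−6 + 3m)(−2m + 2 + 4n)
= (24 − 12m − 24n + 12mn)(−2m + 2 + 4n)    [distributive law]
= −48m + 48 + 96n + 24m^2 − 24m − 48mn + 48mn − 48n − 96n^2 − 24m^2n + 24mn + 48mn^2    [distributive law]
= −72m + 48 + 48n + 24m^2 + 24mn − 96n^2 − 24m^2n + 48mn^2    [combine like terms]

−72m + 48 + 48n + 24m^2 + 24mn − 96n^2 − 24m^2n + 48mn^2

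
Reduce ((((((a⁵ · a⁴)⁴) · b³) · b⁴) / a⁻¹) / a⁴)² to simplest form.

a⁶⁶b¹⁴

((((((a⁵ · a⁴)⁴) · b³) · b⁴) / a⁻¹) / a⁴)²
= ((((((a⁵ · a⁴)⁴) · b³) · b⁴) / a⁻¹)²) / ((a⁴)²)    [power of a quotient]
= ((((((a⁵ · a⁴)⁴) · b³) · b⁴)²) / ((a⁻¹)²)) / ((a⁴)²)    [power of a quotient]
= ((((((a⁵ · a⁴)⁴) · b³)²) · ((b⁴)²)) / ((a⁻¹)²)) / ((a⁴)²)    [power of a product]
= ((((((a⁵ · a⁴)⁴)²) · ((b³)²)) · ((b⁴)²)) / ((a⁻¹)²)) / ((a⁴)²)    [power of a product]
= (((((a⁵ · a⁴)⁸) · ((b³)²)) · ((b⁴)²)) / ((a⁻¹)²)) / ((a⁴)²)    [power of a power]
= ((((((a⁵)⁸) · ((a⁴)⁸)) · ((b³)²)) · ((b⁴)²)) / ((a⁻¹)²)) / ((a⁴)²)    [power of a product]
= ((((a⁴⁰ · ((a⁴)⁸)) · ((b³)²)) · ((b⁴)²)) / ((a⁻¹)²)) / ((a⁴)²)    [power of a power]
= ((((a⁴⁰ · a³²) · ((b³)²)) · ((b⁴)²)) / ((a⁻¹)²)) / ((a⁴)²)    [power of a power]
= (((a⁷² · ((b³)²)) · ((b⁴)²)) / ((a⁻¹)²)) / ((a⁴)²)    [product of powers]
= (((a⁷² · b⁶) · ((b⁴)²)) / ((a⁻¹)²)) / ((a⁴)²)    [power of a power]
= (((a⁷² · b⁶) · b⁸) / ((a⁻¹)²)) / ((a⁴)²)    [power of a power]
= (((a⁷² · b⁶) · b⁸) / a⁻²) / ((a⁴)²)    [power of a power]
= (((a⁷² · b⁶) · b⁸) / a⁻²) / a⁸    [power of a power]
= a⁶⁶b¹⁴    [quotient of powers; product of powers]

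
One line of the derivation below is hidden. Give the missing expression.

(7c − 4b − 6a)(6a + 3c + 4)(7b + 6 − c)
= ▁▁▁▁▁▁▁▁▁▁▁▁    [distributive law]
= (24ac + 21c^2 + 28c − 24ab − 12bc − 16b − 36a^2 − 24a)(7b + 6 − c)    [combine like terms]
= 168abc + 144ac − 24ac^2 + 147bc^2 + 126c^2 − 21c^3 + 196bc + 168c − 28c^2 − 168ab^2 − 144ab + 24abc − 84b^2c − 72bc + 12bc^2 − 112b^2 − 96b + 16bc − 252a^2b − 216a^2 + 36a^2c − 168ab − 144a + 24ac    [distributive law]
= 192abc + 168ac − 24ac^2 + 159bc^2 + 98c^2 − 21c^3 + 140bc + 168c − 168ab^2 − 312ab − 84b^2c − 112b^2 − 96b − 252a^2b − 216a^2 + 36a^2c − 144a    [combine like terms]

By distributive law:

(42ac + 21c^2 + 28c − 24ab − 12bc − 16b − 36a^2 − 18ac − 24a)(7b + 6 − c)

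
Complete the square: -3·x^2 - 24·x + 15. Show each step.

-3·x^2 - 24·x + 15
= -3(x^2 + 8·x) + 15    [factor out -3 from the x-terms]
= -3(x^2 + 8·x + 16 - 16) + 15    [add and subtract 16 inside the bracket]
= -3(x + 4)^2 + 48 + 15    [perfect-square identity]
= -3(x + 4)^2 + 63    [combine constants]

-3(x + 4)^2 + 63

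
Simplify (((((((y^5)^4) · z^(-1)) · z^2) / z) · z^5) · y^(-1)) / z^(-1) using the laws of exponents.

(((((((y^5)^4) · z^(-1)) · z^2) / z) · z^5) · y^(-1)) / z^(-1)
= (((((y^20 · z^(-1)) · z^2) / z) · z^5) · y^(-1)) / z^(-1)    [power of a power]
= y^19z^6    [quotient of powers; product of powers]

y^19z^6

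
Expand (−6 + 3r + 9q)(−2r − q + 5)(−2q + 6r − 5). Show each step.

(−6 + 3r + 9q)(−2r − q + 5)(−2q + 6r − 5)
= (12r + 6q − 30 − 6r² − 3qr + 15r − 18qr − 9q² + 45q)(−2q + 6r − 5)    [distributive law]
= (27r + 51q − 30 − 6r² − 21qr − 9q²)(−2q + 6r − 5)    [combine like terms]
= −54qr + 162r² − 135r − 102q² + 306qr − 255q + 60q − 180r + 150 + 12qr² − 36r³ + 30r² + 42q²r − 126qr² + 105qr + 18q³ − 54q²r + 45q²    [distributive law]
= 357qr + 192r² − 315r − 57q² − 195q + 150 − 114qr² − 36r³ − 12q²r + 18q³    [combine like terms]

357qr + 192r² − 315r − 57q² − 195q + 150 − 114qr² − 36r³ − 12q²r + 18q³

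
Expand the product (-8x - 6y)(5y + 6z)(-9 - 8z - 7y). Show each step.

360xy + 656xyz + 280xy^2 + 432xz + 384xz^2 + 270y^2 + 492y^2z + 210y^3 + 324yz + 288yz^2

(-8x - 6y)(5y + 6z)(-9 - 8z - 7y)
= (-40xy - 48xz - 30y^2 - 36yz)(-9 - 8z - 7y)    [distributive law]
= 360xy + 320xyz + 280xy^2 + 432xz + 384xz^2 + 336xyz + 270y^2 + 240y^2z + 210y^3 + 324yz + 288yz^2 + 252y^2z    [distributive law]
= 360xy + 656xyz + 280xy^2 + 432xz + 384xz^2 + 270y^2 + 492y^2z + 210y^3 + 324yz + 288yz^2    [combine like terms]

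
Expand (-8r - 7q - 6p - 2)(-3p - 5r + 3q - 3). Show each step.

54pr + 40r^2 + 11qr + 34r + 3pq - 21q^2 + 15q + 18p^2 + 24p + 6

(-8r - 7q - 6p - 2)(-3p - 5r + 3q - 3)
= 24pr + 40r^2 - 24qr + 24r + 21pq + 35qr - 21q^2 + 21q + 18p^2 + 30pr - 18pq + 18p + 6p + 10r - 6q + 6    [distributive law]
= 54pr + 40r^2 + 11qr + 34r + 3pq - 21q^2 + 15q + 18p^2 + 24p + 6    [combine like terms]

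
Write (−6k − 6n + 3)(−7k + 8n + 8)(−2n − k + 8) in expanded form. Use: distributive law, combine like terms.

(−6k − 6n + 3)(−7k + 8n + 8)(−2n − k + 8)
= (42k^2 − 48kn − 48k + 42kn − 48n^2 − 48n − 21k + 24n + 24)(−2n − k + 8)    [distributive law]
= (42k^2 − 6kn − 69k − 48n^2 − 24n + 24)(−2n − k + 8)    [combine like terms]
= −84k^2n − 42k^3 + 336k^2 + 12kn^2 + 6k^2n − 48kn + 138kn + 69k^2 − 552k + 96n^3 + 48kn^2 − 384n^2 + 48n^2 + 24kn − 192n − 48n − 24k + 192    [distributive law]
= −78k^2n − 42k^3 + 405k^2 + 60kn^2 + 114kn − 576k + 96n^3 − 336n^2 − 240n + 192    [combine like terms]

−78k^2n − 42k^3 + 405k^2 + 60kn^2 + 114kn − 576k + 96n^3 − 336n^2 − 240n + 192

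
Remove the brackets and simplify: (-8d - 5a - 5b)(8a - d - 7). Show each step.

-59ad + 8d^2 + 56d - 40a^2 + 35a - 40ab + 5bd + 35b

(-8d - 5a - 5b)(8a - d - 7)
= -64ad + 8d^2 + 56d - 40a^2 + 5ad + 35a - 40ab + 5bd + 35b    [distributive law]
= -59ad + 8d^2 + 56d - 40a^2 + 35a - 40ab + 5bd + 35b    [combine like terms]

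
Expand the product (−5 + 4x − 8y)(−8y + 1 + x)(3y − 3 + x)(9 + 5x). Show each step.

−864y² − 984xy² − 999y + 786xy + 493x²y + 135 + 57x − 127x² − 29x³ − 280x²y² − 140x³y + 20x⁴ + 1728y³ + 960xy³

(−5 + 4x − 8y)(−8y + 1 + x)(3y − 3 + x)(9 + 5x)
= (40y − 5 − 5x − 32xy + 4x + 4x² + 64y² − 8y − 8xy)(3y − 3 + x)(9 + 5x)    [distributive law]
= (32y − 5 − x − 40xy + 4x² + 64y²)(3y − 3 + x)(9 + 5x)    [combine like terms]
= (96y² − 96y + 32xy − 15y + 15 − 5x − 3xy + 3x − x² − 120xy² + 120xy − 40x²y + 12x²y − 12x² + 4x³ + 192y³ − 192y² + 64xy²)(9 + 5x)    [distributive law]
= (−96y² − 111y + 149xy + 15 − 2x − 13x² − 56xy² − 28x²y + 4x³ + 192y³)(9 + 5x)    [combine like terms]
= −864y² − 480xy² − 999y − 555xy + 1341xy + 745x²y + 135 + 75x − 18x − 10x² − 117x² − 65x³ − 504xy² − 280x²y² − 252x²y − 140x³y + 36x³ + 20x⁴ + 1728y³ + 960xy³    [distributive law]
= −864y² − 984xy² − 999y + 786xy + 493x²y + 135 + 57x − 127x² − 29x³ − 280x²y² − 140x³y + 20x⁴ + 1728y³ + 960xy³    [combine like terms]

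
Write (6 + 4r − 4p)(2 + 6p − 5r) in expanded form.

12 + 28p − 22r + 44pr − 20r^2 − 24p^2

(6 + 4r − 4p)(2 + 6p − 5r)
= 12 + 36p − 30r + 8r + 24pr − 20r^2 − 8p − 24p^2 + 20pr    [distributive law]
= 12 + 28p − 22r + 44pr − 20r^2 − 24p^2    [combine like terms]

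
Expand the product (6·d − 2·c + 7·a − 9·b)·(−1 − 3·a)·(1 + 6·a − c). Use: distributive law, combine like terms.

−6·d − 54·a·d + 6·c·d − 108·a^2·d + 18·a·c·d + 2·c + 25·a·c − 2·c^2 + 57·a^2·c − 6·a·c^2 − 7·a − 63·a^2 − 126·a^3 + 9·b + 81·a·b − 9·b·c + 162·a^2·b − 27·a·b·c

(6·d − 2·c + 7·a − 9·b)·(−1 − 3·a)·(1 + 6·a − c)
= (−6·d − 18·a·d + 2·c + 6·a·c − 7·a − 21·a^2 + 9·b + 27·a·b)·(1 + 6·a − c)    [distributive law]
= −6·d − 36·a·d + 6·c·d − 18·a·d − 108·a^2·d + 18·a·c·d + 2·c + 12·a·c − 2·c^2 + 6·a·c + 36·a^2·c − 6·a·c^2 − 7·a − 42·a^2 + 7·a·c − 21·a^2 − 126·a^3 + 21·a^2·c + 9·b + 54·a·b − 9·b·c + 27·a·b + 162·a^2·b − 27·a·b·c    [distributive law]
= −6·d − 54·a·d + 6·c·d − 108·a^2·d + 18·a·c·d + 2·c + 25·a·c − 2·c^2 + 57·a^2·c − 6·a·c^2 − 7·a − 63·a^2 − 126·a^3 + 9·b + 81·a·b − 9·b·c + 162·a^2·b − 27·a·b·c    [combine like terms]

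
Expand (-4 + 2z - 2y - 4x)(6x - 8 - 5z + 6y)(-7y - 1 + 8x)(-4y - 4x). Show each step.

(-4 + 2z - 2y - 4x)(6x - 8 - 5z + 6y)(-7y - 1 + 8x)(-4y - 4x)
= (-24x + 32 + 20z - 24y + 12xz - 16z - 10z^2 + 12yz - 12xy + 16y + 10yz - 12y^2 - 24x^2 + 32x + 20xz - 24xy)(-7y - 1 + 8x)(-4y - 4x)    [distributive law]
= (8x + 32 + 4z - 8y + 32xz - 10z^2 + 22yz - 36xy - 12y^2 - 24x^2)(-7y - 1 + 8x)(-4y - 4x)    [combine like terms]
= (-56xy - 8x + 64x^2 - 224y - 32 + 256x - 28yz - 4z + 32xz + 56y^2 + 8y - 64xy - 224xyz - 32xz + 256x^2z + 70yz^2 + 10z^2 - 80xz^2 - 154y^2z - 22yz + 176xyz + 252xy^2 + 36xy - 288x^2y + 84y^3 + 12y^2 - 96xy^2 + 168x^2y + 24x^2 - 192x^3)(-4y - 4x)    [distributive law]
= (-84xy + 248x + 88x^2 - 216y - 32 - 50yz - 4z + 68y^2 - 48xyz + 256x^2z + 70yz^2 + 10z^2 - 80xz^2 - 154y^2z + 156xy^2 - 120x^2y + 84y^3 - 192x^3)(-4y - 4x)    [combine like terms]
= 336xy^2 + 336x^2y - 992xy - 992x^2 - 352x^2y - 352x^3 + 864y^2 + 864xy + 128y + 128x + 200y^2z + 200xyz + 16yz + 16xz - 272y^3 - 272xy^2 + 192xy^2z + 192x^2yz - 1024x^2yz - 1024x^3z - 280y^2z^2 - 280xyz^2 - 40yz^2 - 40xz^2 + 320xyz^2 + 320x^2z^2 + 616y^3z + 616xy^2z - 624xy^3 - 624x^2y^2 + 480x^2y^2 + 480x^3y - 336y^4 - 336xy^3 + 768x^3y + 768x^4    [distributive law]
= 64xy^2 - 16x^2y - 128xy - 992x^2 - 352x^3 + 864y^2 + 128y + 128x + 200y^2z + 200xyz + 16yz + 16xz - 272y^3 + 808xy^2z - 832x^2yz - 1024x^3z - 280y^2z^2 + 40xyz^2 - 40yz^2 - 40xz^2 + 320x^2z^2 + 616y^3z - 960xy^3 - 144x^2y^2 + 1248x^3y - 336y^4 + 768x^4    [combine like terms]

64xy^2 - 16x^2y - 128xy - 992x^2 - 352x^3 + 864y^2 + 128y + 128x + 200y^2z + 200xyz + 16yz + 16xz - 272y^3 + 808xy^2z - 832x^2yz - 1024x^3z - 280y^2z^2 + 40xyz^2 - 40yz^2 - 40xz^2 + 320x^2z^2 + 616y^3z - 960xy^3 - 144x^2y^2 + 1248x^3y - 336y^4 + 768x^4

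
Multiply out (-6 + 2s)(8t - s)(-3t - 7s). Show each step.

144t^2 + 318st - 42s^2 - 48st^2 - 106s^2t + 14s^3

(-6 + 2s)(8t - s)(-3t - 7s)
= (-48t + 6s + 16st - 2s^2)(-3t - 7s)    [distributive law]
= 144t^2 + 336st - 18st - 42s^2 - 48st^2 - 112s^2t + 6s^2t + 14s^3    [distributive law]
= 144t^2 + 318st - 42s^2 - 48st^2 - 106s^2t + 14s^3    [combine like terms]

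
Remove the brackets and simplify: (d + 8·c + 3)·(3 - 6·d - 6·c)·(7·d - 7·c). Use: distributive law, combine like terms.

-105·d² + 147·c·d - 42·d³ - 336·c·d² + 42·c²·d - 42·c² + 336·c³ + 63·d - 63·c

(d + 8·c + 3)·(3 - 6·d - 6·c)·(7·d - 7·c)
= (3·d - 6·d² - 6·c·d + 24·c - 48·c·d - 48·c² + 9 - 18·d - 18·c)·(7·d - 7·c)    [distributive law]
= (-15·d - 6·d² - 54·c·d + 6·c - 48·c² + 9)·(7·d - 7·c)    [combine like terms]
= -105·d² + 105·c·d - 42·d³ + 42·c·d² - 378·c·d² + 378·c²·d + 42·c·d - 42·c² - 336·c²·d + 336·c³ + 63·d - 63·c    [distributive law]
= -105·d² + 147·c·d - 42·d³ - 336·c·d² + 42·c²·d - 42·c² + 336·c³ + 63·d - 63·c    [combine like terms]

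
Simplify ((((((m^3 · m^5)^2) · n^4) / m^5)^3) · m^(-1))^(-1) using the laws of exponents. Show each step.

m^(-32)n^(-12)

((((((m^3 · m^5)^2) · n^4) / m^5)^3) · m^(-1))^(-1)
= ((((((m^3 · m^5)^2) · n^4) / m^5)^3)^(-1)) · ((m^(-1))^(-1))    [power of a product]
= (((((m^3 · m^5)^2) · n^4) / m^5)^(-3)) · ((m^(-1))^(-1))    [power of a power]
= (((((m^3 · m^5)^2) · n^4)^(-3)) / ((m^5)^(-3))) · ((m^(-1))^(-1))    [power of a quotient]
= (((((m^3 · m^5)^2)^(-3)) · ((n^4)^(-3))) / ((m^5)^(-3))) · ((m^(-1))^(-1))    [power of a product]
= ((((m^3 · m^5)^(-6)) · ((n^4)^(-3))) / ((m^5)^(-3))) · ((m^(-1))^(-1))    [power of a power]
= (((((m^3)^(-6)) · ((m^5)^(-6))) · ((n^4)^(-3))) / ((m^5)^(-3))) · ((m^(-1))^(-1))    [power of a product]
= (((m^(-18) · ((m^5)^(-6))) · ((n^4)^(-3))) / ((m^5)^(-3))) · ((m^(-1))^(-1))    [power of a power]
= (((m^(-18) · m^(-30)) · ((n^4)^(-3))) / ((m^5)^(-3))) · ((m^(-1))^(-1))    [power of a power]
= ((m^(-48) · ((n^4)^(-3))) / ((m^5)^(-3))) · ((m^(-1))^(-1))    [product of powers]
= ((m^(-48) · n^(-12)) / ((m^5)^(-3))) · ((m^(-1))^(-1))    [power of a power]
= ((m^(-48) · n^(-12)) / m^(-15)) · ((m^(-1))^(-1))    [power of a power]
= ((m^(-48) · n^(-12)) / m^(-15)) · m    [power of a power]
= m^(-32)n^(-12)    [quotient of powers; product of powers]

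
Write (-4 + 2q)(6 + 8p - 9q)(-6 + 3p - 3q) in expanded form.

(-4 + 2q)(6 + 8p - 9q)(-6 + 3p - 3q)
= (-24 - 32p + 36q + 12q + 16pq - 18q^2)(-6 + 3p - 3q)    [distributive law]
= (-24 - 32p + 48q + 16pq - 18q^2)(-6 + 3p - 3q)    [combine like terms]
= 144 - 72p + 72q + 192p - 96p^2 + 96pq - 288q + 144pq - 144q^2 - 96pq + 48p^2q - 48pq^2 + 108q^2 - 54pq^2 + 54q^3    [distributive law]
= 144 + 120p - 216q - 96p^2 + 144pq - 36q^2 + 48p^2q - 102pq^2 + 54q^3    [combine like terms]

144 + 120p - 216q - 96p^2 + 144pq - 36q^2 + 48p^2q - 102pq^2 + 54q^3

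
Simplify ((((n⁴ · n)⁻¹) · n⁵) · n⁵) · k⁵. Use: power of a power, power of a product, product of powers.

((((n⁴ · n)⁻¹) · n⁵) · n⁵) · k⁵
= (((((n⁴)⁻¹) · (n⁻¹)) · n⁵) · n⁵) · k⁵    [power of a product]
= (((n⁻⁴ · (n⁻¹)) · n⁵) · n⁵) · k⁵    [power of a power]
= ((n⁻⁵ · n⁵) · n⁵) · k⁵    [product of powers]
= (n⁰ · n⁵) · k⁵    [product of powers]
= n⁵ · k⁵    [product of powers]
= k⁵n⁵    [rearrange]

k⁵n⁵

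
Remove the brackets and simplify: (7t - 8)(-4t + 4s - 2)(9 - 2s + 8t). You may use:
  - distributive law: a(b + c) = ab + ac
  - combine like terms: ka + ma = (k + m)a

(7t - 8)(-4t + 4s - 2)(9 - 2s + 8t)
= (-28t^2 + 28st - 14t + 32t - 32s + 16)(9 - 2s + 8t)    [distributive law]
= (-28t^2 + 28st + 18t - 32s + 16)(9 - 2s + 8t)    [combine like terms]
= -252t^2 + 56st^2 - 224t^3 + 252st - 56s^2t + 224st^2 + 162t - 36st + 144t^2 - 288s + 64s^2 - 256st + 144 - 32s + 128t    [distributive law]
= -108t^2 + 280st^2 - 224t^3 - 40st - 56s^2t + 290t - 320s + 64s^2 + 144    [combine like terms]

-108t^2 + 280st^2 - 224t^3 - 40st - 56s^2t + 290t - 320s + 64s^2 + 144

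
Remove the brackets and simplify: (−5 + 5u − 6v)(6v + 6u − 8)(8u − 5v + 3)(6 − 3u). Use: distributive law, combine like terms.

(−5 + 5u − 6v)(6v + 6u − 8)(8u − 5v + 3)(6 − 3u)
= (−30v − 30u + 40 + 30uv + 30u² − 40u − 36v² − 36uv + 48v)(8u − 5v + 3)(6 − 3u)    [distributive law]
= (18v − 70u + 40 − 6uv + 30u² − 36v²)(8u − 5v + 3)(6 − 3u)    [combine like terms]
= (144uv − 90v² + 54v − 560u² + 350uv − 210u + 320u − 200v + 120 − 48u²v + 30uv² − 18uv + 240u³ − 150u²v + 90u² − 288uv² + 180v³ − 108v²)(6 − 3u)    [distributive law]
= (476uv − 198v² − 146v − 470u² + 110u + 120 − 198u²v − 258uv² + 240u³ + 180v³)(6 − 3u)    [combine like terms]
= 2856uv − 1428u²v − 1188v² + 594uv² − 876v + 438uv − 2820u² + 1410u³ + 660u − 330u² + 720 − 360u − 1188u²v + 594u³v − 1548uv² + 774u²v² + 1440u³ − 720u⁴ + 1080v³ − 540uv³    [distributive law]
= 3294uv − 2616u²v − 1188v² − 954uv² − 876v − 3150u² + 2850u³ + 300u + 720 + 594u³v + 774u²v² − 720u⁴ + 1080v³ − 540uv³    [combine like terms]

3294uv − 2616u²v − 1188v² − 954uv² − 876v − 3150u² + 2850u³ + 300u + 720 + 594u³v + 774u²v² − 720u⁴ + 1080v³ − 540uv³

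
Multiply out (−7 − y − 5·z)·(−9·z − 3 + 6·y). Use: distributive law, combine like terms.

78·z + 21 − 39·y − 21·y·z − 6·y² + 45·z²

(−7 − y − 5·z)·(−9·z − 3 + 6·y)
= 63·z + 21 − 42·y + 9·y·z + 3·y − 6·y² + 45·z² + 15·z − 30·y·z    [distributive law]
= 78·z + 21 − 39·y − 21·y·z − 6·y² + 45·z²    [combine like terms]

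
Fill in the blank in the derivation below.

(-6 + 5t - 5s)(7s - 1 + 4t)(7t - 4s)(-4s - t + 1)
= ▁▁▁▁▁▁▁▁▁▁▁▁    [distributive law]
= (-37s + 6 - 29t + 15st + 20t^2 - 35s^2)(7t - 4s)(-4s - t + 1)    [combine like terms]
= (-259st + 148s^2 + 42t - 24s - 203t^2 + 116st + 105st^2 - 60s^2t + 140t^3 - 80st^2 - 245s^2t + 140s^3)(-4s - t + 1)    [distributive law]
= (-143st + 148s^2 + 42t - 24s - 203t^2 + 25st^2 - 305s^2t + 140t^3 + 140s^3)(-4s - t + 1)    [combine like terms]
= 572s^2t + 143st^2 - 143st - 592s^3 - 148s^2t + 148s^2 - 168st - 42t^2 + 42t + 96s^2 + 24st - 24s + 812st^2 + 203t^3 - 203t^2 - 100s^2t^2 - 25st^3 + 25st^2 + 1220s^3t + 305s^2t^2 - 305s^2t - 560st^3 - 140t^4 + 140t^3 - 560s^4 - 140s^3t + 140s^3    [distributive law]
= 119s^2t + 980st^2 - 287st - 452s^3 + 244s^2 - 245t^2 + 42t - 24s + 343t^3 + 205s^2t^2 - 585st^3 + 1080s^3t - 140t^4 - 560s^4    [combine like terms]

By distributive law:

(-42s + 6 - 24t + 35st - 5t + 20t^2 - 35s^2 + 5s - 20st)(7t - 4s)(-4s - t + 1)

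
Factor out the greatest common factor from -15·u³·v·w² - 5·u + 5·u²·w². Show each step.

-15·u³·v·w² - 5·u + 5·u²·w²
= 5(-3·u³·v·w² - u + u²·w²)    [factor out 5]
= 5·u(-3·u²·v·w² - 1 + u·w²)    [factor out u]

5·u(-3·u²·v·w² - 1 + u·w²)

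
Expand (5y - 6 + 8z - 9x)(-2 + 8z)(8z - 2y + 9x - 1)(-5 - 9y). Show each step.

-1480yz + 328y^2z + 26y^2 - 180y^3 - 180xy + 1134xy^2 + 178y + 4224yz^2 - 1728y^2z^2 + 720y^3z + 720xyz - 4536xy^2z - 800z - 450x + 60 + 2880z^2 + 1800xz - 2560z^3 - 4608yz^3 - 810x^2 - 1458x^2y + 3240x^2z + 5832x^2yz

(5y - 6 + 8z - 9x)(-2 + 8z)(8z - 2y + 9x - 1)(-5 - 9y)
= (-10y + 40yz + 12 - 48z - 16z + 64z^2 + 18x - 72xz)(8z - 2y + 9x - 1)(-5 - 9y)    [distributive law]
= (-10y + 40yz + 12 - 64z + 64z^2 + 18x - 72xz)(8z - 2y + 9x - 1)(-5 - 9y)    [combine like terms]
= (-80yz + 20y^2 - 90xy + 10y + 320yz^2 - 80y^2z + 360xyz - 40yz + 96z - 24y + 108x - 12 - 512z^2 + 128yz - 576xz + 64z + 512z^3 - 128yz^2 + 576xz^2 - 64z^2 + 144xz - 36xy + 162x^2 - 18x - 576xz^2 + 144xyz - 648x^2z + 72xz)(-5 - 9y)    [distributive law]
= (8yz + 20y^2 - 126xy - 14y + 192yz^2 - 80y^2z + 504xyz + 160z + 90x - 12 - 576z^2 - 360xz + 512z^3 + 162x^2 - 648x^2z)(-5 - 9y)    [combine like terms]
= -40yz - 72y^2z - 100y^2 - 180y^3 + 630xy + 1134xy^2 + 70y + 126y^2 - 960yz^2 - 1728y^2z^2 + 400y^2z + 720y^3z - 2520xyz - 4536xy^2z - 800z - 1440yz - 450x - 810xy + 60 + 108y + 2880z^2 + 5184yz^2 + 1800xz + 3240xyz - 2560z^3 - 4608yz^3 - 810x^2 - 1458x^2y + 3240x^2z + 5832x^2yz    [distributive law]
= -1480yz + 328y^2z + 26y^2 - 180y^3 - 180xy + 1134xy^2 + 178y + 4224yz^2 - 1728y^2z^2 + 720y^3z + 720xyz - 4536xy^2z - 800z - 450x + 60 + 2880z^2 + 1800xz - 2560z^3 - 4608yz^3 - 810x^2 - 1458x^2y + 3240x^2z + 5832x^2yz    [combine like terms]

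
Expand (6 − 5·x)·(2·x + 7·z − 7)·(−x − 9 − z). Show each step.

(6 − 5·x)·(2·x + 7·z − 7)·(−x − 9 − z)
= (12·x + 42·z − 42 − 10·x² − 35·x·z + 35·x)·(−x − 9 − z)    [distributive law]
= (47·x + 42·z − 42 − 10·x² − 35·x·z)·(−x − 9 − z)    [combine like terms]
= −47·x² − 423·x − 47·x·z − 42·x·z − 378·z − 42·z² + 42·x + 378 + 42·z + 10·x³ + 90·x² + 10·x²·z + 35·x²·z + 315·x·z + 35·x·z²    [distributive law]
= 43·x² − 381·x + 226·x·z − 336·z − 42·z² + 378 + 10·x³ + 45·x²·z + 35·x·z²    [combine like terms]

43·x² − 381·x + 226·x·z − 336·z − 42·z² + 378 + 10·x³ + 45·x²·z + 35·x·z²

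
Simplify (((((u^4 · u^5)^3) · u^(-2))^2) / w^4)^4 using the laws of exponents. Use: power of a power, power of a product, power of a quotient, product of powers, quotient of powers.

u^200w^(-16)

(((((u^4 · u^5)^3) · u^(-2))^2) / w^4)^4
= (((((u^4 · u^5)^3) · u^(-2))^2)^4) / ((w^4)^4)    [power of a quotient]
= ((((u^4 · u^5)^3) · u^(-2))^8) / ((w^4)^4)    [power of a power]
= ((((u^4 · u^5)^3)^8) · ((u^(-2))^8)) / ((w^4)^4)    [power of a product]
= (((u^4 · u^5)^24) · ((u^(-2))^8)) / ((w^4)^4)    [power of a power]
= ((((u^4)^24) · ((u^5)^24)) · ((u^(-2))^8)) / ((w^4)^4)    [power of a product]
= ((u^96 · ((u^5)^24)) · ((u^(-2))^8)) / ((w^4)^4)    [power of a power]
= ((u^96 · u^120) · ((u^(-2))^8)) / ((w^4)^4)    [power of a power]
= (u^216 · ((u^(-2))^8)) / ((w^4)^4)    [product of powers]
= (u^216 · u^(-16)) / ((w^4)^4)    [power of a power]
= u^200 / ((w^4)^4)    [product of powers]
= u^200 / w^16    [power of a power]
= u^200w^(-16)    [quotient of powers]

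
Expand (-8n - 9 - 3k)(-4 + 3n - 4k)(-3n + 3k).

-15n² - 129kn + 72n³ - 141kn² + 33k²n - 108n + 108k + 144k² + 36k³

(-8n - 9 - 3k)(-4 + 3n - 4k)(-3n + 3k)
= (32n - 24n² + 32kn + 36 - 27n + 36k + 12k - 9kn + 12k²)(-3n + 3k)    [distributive law]
= (5n - 24n² + 23kn + 36 + 48k + 12k²)(-3n + 3k)    [combine like terms]
= -15n² + 15kn + 72n³ - 72kn² - 69kn² + 69k²n - 108n + 108k - 144kn + 144k² - 36k²n + 36k³    [distributive law]
= -15n² - 129kn + 72n³ - 141kn² + 33k²n - 108n + 108k + 144k² + 36k³    [combine like terms]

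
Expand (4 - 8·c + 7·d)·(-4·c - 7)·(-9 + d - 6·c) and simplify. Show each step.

(4 - 8·c + 7·d)·(-4·c - 7)·(-9 + d - 6·c)
= (-16·c - 28 + 32·c^2 + 56·c - 28·c·d - 49·d)·(-9 + d - 6·c)    [distributive law]
= (40·c - 28 + 32·c^2 - 28·c·d - 49·d)·(-9 + d - 6·c)    [combine like terms]
= -360·c + 40·c·d - 240·c^2 + 252 - 28·d + 168·c - 288·c^2 + 32·c^2·d - 192·c^3 + 252·c·d - 28·c·d^2 + 168·c^2·d + 441·d - 49·d^2 + 294·c·d    [distributive law]
= -192·c + 586·c·d - 528·c^2 + 252 + 413·d + 200·c^2·d - 192·c^3 - 28·c·d^2 - 49·d^2    [combine like terms]

-192·c + 586·c·d - 528·c^2 + 252 + 413·d + 200·c^2·d - 192·c^3 - 28·c·d^2 - 49·d^2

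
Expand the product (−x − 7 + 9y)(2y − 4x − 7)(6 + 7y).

17xy − 266xy^2 + 24x^2 + 28x^2y + 210x − 119y − 431y^2 + 294 + 126y^3

(−x − 7 + 9y)(2y − 4x − 7)(6 + 7y)
= (−2xy + 4x^2 + 7x − 14y + 28x + 49 + 18y^2 − 36xy − 63y)(6 + 7y)    [distributive law]
= (−38xy + 4x^2 + 35x − 77y + 49 + 18y^2)(6 + 7y)    [combine like terms]
= −228xy − 266xy^2 + 24x^2 + 28x^2y + 210x + 245xy − 462y − 539y^2 + 294 + 343y + 108y^2 + 126y^3    [distributive law]
= 17xy − 266xy^2 + 24x^2 + 28x^2y + 210x − 119y − 431y^2 + 294 + 126y^3    [combine like terms]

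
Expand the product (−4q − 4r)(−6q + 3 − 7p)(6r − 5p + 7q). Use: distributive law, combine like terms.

312q^2r + 76pq^2 + 168q^3 − 156qr + 60pq − 84q^2 + 244pqr − 140p^2q + 144qr^2 − 72r^2 + 60pr + 168pr^2 − 140p^2r

(−4q − 4r)(−6q + 3 − 7p)(6r − 5p + 7q)
= (24q^2 − 12q + 28pq + 24qr − 12r + 28pr)(6r − 5p + 7q)    [distributive law]
= 144q^2r − 120pq^2 + 168q^3 − 72qr + 60pq − 84q^2 + 168pqr − 140p^2q + 196pq^2 + 144qr^2 − 120pqr + 168q^2r − 72r^2 + 60pr − 84qr + 168pr^2 − 140p^2r + 196pqr    [distributive law]
= 312q^2r + 76pq^2 + 168q^3 − 156qr + 60pq − 84q^2 + 244pqr − 140p^2q + 144qr^2 − 72r^2 + 60pr + 168pr^2 − 140p^2r    [combine like terms]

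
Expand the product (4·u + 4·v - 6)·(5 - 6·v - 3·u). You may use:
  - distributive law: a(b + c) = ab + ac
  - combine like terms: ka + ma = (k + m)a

38·u - 36·u·v - 12·u² + 56·v - 24·v² - 30

(4·u + 4·v - 6)·(5 - 6·v - 3·u)
= 20·u - 24·u·v - 12·u² + 20·v - 24·v² - 12·u·v - 30 + 36·v + 18·u    [distributive law]
= 38·u - 36·u·v - 12·u² + 56·v - 24·v² - 30    [combine like terms]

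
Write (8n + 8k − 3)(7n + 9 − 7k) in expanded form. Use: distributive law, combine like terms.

(8n + 8k − 3)(7n + 9 − 7k)
= 56n^2 + 72n − 56kn + 56kn + 72k − 56k^2 − 21n − 27 + 21k    [distributive law]
= 56n^2 + 51n + 93k − 56k^2 − 27    [combine like terms]

56n^2 + 51n + 93k − 56k^2 − 27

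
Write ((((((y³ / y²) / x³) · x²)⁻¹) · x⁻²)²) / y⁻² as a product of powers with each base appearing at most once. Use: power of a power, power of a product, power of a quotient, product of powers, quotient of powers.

x⁻²

((((((y³ / y²) / x³) · x²)⁻¹) · x⁻²)²) / y⁻²
= ((((((y³ / y²) / x³) · x²)⁻¹)²) · ((x⁻²)²)) / y⁻²    [power of a product]
= (((((y³ / y²) / x³) · x²)⁻²) · ((x⁻²)²)) / y⁻²    [power of a power]
= (((((y³ / y²) / x³)⁻²) · ((x²)⁻²)) · ((x⁻²)²)) / y⁻²    [power of a product]
= (((((y³ / y²)⁻²) / ((x³)⁻²)) · ((x²)⁻²)) · ((x⁻²)²)) / y⁻²    [power of a quotient]
= ((((((y³)⁻²) / ((y²)⁻²)) / ((x³)⁻²)) · ((x²)⁻²)) · ((x⁻²)²)) / y⁻²    [power of a quotient]
= ((((y⁻⁶ / ((y²)⁻²)) / ((x³)⁻²)) · ((x²)⁻²)) · ((x⁻²)²)) / y⁻²    [power of a power]
= ((((y⁻⁶ / y⁻⁴) / ((x³)⁻²)) · ((x²)⁻²)) · ((x⁻²)²)) / y⁻²    [power of a power]
= (((y⁻² / ((x³)⁻²)) · ((x²)⁻²)) · ((x⁻²)²)) / y⁻²    [quotient of powers]
= (((y⁻² / x⁻⁶) · ((x²)⁻²)) · ((x⁻²)²)) / y⁻²    [power of a power]
= (((y⁻² / x⁻⁶) · x⁻⁴) · ((x⁻²)²)) / y⁻²    [power of a power]
= (((y⁻² / x⁻⁶) · x⁻⁴) · x⁻⁴) / y⁻²    [power of a power]
= x⁻²    [quotient of powers; product of powers]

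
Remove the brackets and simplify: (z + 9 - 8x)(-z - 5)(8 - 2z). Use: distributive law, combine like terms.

20z^2 + 2z^3 - 22z - 360 - 16xz - 16xz^2 + 320x

(z + 9 - 8x)(-z - 5)(8 - 2z)
= (-z^2 - 5z - 9z - 45 + 8xz + 40x)(8 - 2z)    [distributive law]
= (-z^2 - 14z - 45 + 8xz + 40x)(8 - 2z)    [combine like terms]
= -8z^2 + 2z^3 - 112z + 28z^2 - 360 + 90z + 64xz - 16xz^2 + 320x - 80xz    [distributive law]
= 20z^2 + 2z^3 - 22z - 360 - 16xz - 16xz^2 + 320x    [combine like terms]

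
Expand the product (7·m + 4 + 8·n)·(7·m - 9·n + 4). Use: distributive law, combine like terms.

(7·m + 4 + 8·n)·(7·m - 9·n + 4)
= 49·m^2 - 63·m·n + 28·m + 28·m - 36·n + 16 + 56·m·n - 72·n^2 + 32·n    [distributive law]
= 49·m^2 - 7·m·n + 56·m - 4·n + 16 - 72·n^2    [combine like terms]

49·m^2 - 7·m·n + 56·m - 4·n + 16 - 72·n^2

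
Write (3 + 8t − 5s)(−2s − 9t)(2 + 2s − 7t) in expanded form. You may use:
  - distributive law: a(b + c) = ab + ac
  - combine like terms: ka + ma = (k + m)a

(3 + 8t − 5s)(−2s − 9t)(2 + 2s − 7t)
= (−6s − 27t − 16st − 72t² + 10s² + 45st)(2 + 2s − 7t)    [distributive law]
= (−6s − 27t + 29st − 72t² + 10s²)(2 + 2s − 7t)    [combine like terms]
= −12s − 12s² + 42st − 54t − 54st + 189t² + 58st + 58s²t − 203st² − 144t² − 144st² + 504t³ + 20s² + 20s³ − 70s²t    [distributive law]
= −12s + 8s² + 46st − 54t + 45t² − 12s²t − 347st² + 504t³ + 20s³    [combine like terms]

−12s + 8s² + 46st − 54t + 45t² − 12s²t − 347st² + 504t³ + 20s³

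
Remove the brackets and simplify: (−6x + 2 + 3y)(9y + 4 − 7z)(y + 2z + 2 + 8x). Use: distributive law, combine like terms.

162xy^2 − 234xyz + 108xy − 432x^2y − 76xz + 16x − 192x^2 + 84xz^2 + 336x^2z + 84y^2 + 4yz + 68y − 12z + 16 − 28z^2 + 27y^3 + 33y^2z − 42yz^2

(−6x + 2 + 3y)(9y + 4 − 7z)(y + 2z + 2 + 8x)
= (−54xy − 24x + 42xz + 18y + 8 − 14z + 27y^2 + 12y − 21yz)(y + 2z + 2 + 8x)    [distributive law]
= (−54xy − 24x + 42xz + 30y + 8 − 14z + 27y^2 − 21yz)(y + 2z + 2 + 8x)    [combine like terms]
= −54xy^2 − 108xyz − 108xy − 432x^2y − 24xy − 48xz − 48x − 192x^2 + 42xyz + 84xz^2 + 84xz + 336x^2z + 30y^2 + 60yz + 60y + 240xy + 8y + 16z + 16 + 64x − 14yz − 28z^2 − 28z − 112xz + 27y^3 + 54y^2z + 54y^2 + 216xy^2 − 21y^2z − 42yz^2 − 42yz − 168xyz    [distributive law]
= 162xy^2 − 234xyz + 108xy − 432x^2y − 76xz + 16x − 192x^2 + 84xz^2 + 336x^2z + 84y^2 + 4yz + 68y − 12z + 16 − 28z^2 + 27y^3 + 33y^2z − 42yz^2    [combine like terms]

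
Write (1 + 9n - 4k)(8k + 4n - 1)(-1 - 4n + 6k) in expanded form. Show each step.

(1 + 9n - 4k)(8k + 4n - 1)(-1 - 4n + 6k)
= (8k + 4n - 1 + 72kn + 36n² - 9n - 32k² - 16kn + 4k)(-1 - 4n + 6k)    [distributive law]
= (12k - 5n - 1 + 56kn + 36n² - 32k²)(-1 - 4n + 6k)    [combine like terms]
= -12k - 48kn + 72k² + 5n + 20n² - 30kn + 1 + 4n - 6k - 56kn - 224kn² + 336k²n - 36n² - 144n³ + 216kn² + 32k² + 128k²n - 192k³    [distributive law]
= -18k - 134kn + 104k² + 9n - 16n² + 1 - 8kn² + 464k²n - 144n³ - 192k³    [combine like terms]

-18k - 134kn + 104k² + 9n - 16n² + 1 - 8kn² + 464k²n - 144n³ - 192k³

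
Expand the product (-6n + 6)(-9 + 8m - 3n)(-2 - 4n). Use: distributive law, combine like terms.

(-6n + 6)(-9 + 8m - 3n)(-2 - 4n)
= (54n - 48mn + 18n² - 54 + 48m - 18n)(-2 - 4n)    [distributive law]
= (36n - 48mn + 18n² - 54 + 48m)(-2 - 4n)    [combine like terms]
= -72n - 144n² + 96mn + 192mn² - 36n² - 72n³ + 108 + 216n - 96m - 192mn    [distributive law]
= 144n - 180n² - 96mn + 192mn² - 72n³ + 108 - 96m    [combine like terms]

144n - 180n² - 96mn + 192mn² - 72n³ + 108 - 96m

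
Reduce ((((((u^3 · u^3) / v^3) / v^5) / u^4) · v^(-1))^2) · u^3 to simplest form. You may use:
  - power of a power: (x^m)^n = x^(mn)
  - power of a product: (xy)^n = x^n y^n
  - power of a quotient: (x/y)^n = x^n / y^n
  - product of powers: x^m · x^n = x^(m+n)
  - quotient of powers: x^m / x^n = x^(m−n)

u^7v^(-18)

((((((u^3 · u^3) / v^3) / v^5) / u^4) · v^(-1))^2) · u^3
= ((((((u^3 · u^3) / v^3) / v^5) / u^4)^2) · ((v^(-1))^2)) · u^3    [power of a product]
= ((((((u^3 · u^3) / v^3) / v^5)^2) / ((u^4)^2)) · ((v^(-1))^2)) · u^3    [power of a quotient]
= ((((((u^3 · u^3) / v^3)^2) / ((v^5)^2)) / ((u^4)^2)) · ((v^(-1))^2)) · u^3    [power of a quotient]
= ((((((u^3 · u^3)^2) / ((v^3)^2)) / ((v^5)^2)) / ((u^4)^2)) · ((v^(-1))^2)) · u^3    [power of a quotient]
= (((((((u^3)^2) · ((u^3)^2)) / ((v^3)^2)) / ((v^5)^2)) / ((u^4)^2)) · ((v^(-1))^2)) · u^3    [power of a product]
= (((((u^6 · ((u^3)^2)) / ((v^3)^2)) / ((v^5)^2)) / ((u^4)^2)) · ((v^(-1))^2)) · u^3    [power of a power]
= (((((u^6 · u^6) / ((v^3)^2)) / ((v^5)^2)) / ((u^4)^2)) · ((v^(-1))^2)) · u^3    [power of a power]
= ((((u^12 / ((v^3)^2)) / ((v^5)^2)) / ((u^4)^2)) · ((v^(-1))^2)) · u^3    [product of powers]
= ((((u^12 / v^6) / ((v^5)^2)) / ((u^4)^2)) · ((v^(-1))^2)) · u^3    [power of a power]
= ((((u^12 / v^6) / v^10) / ((u^4)^2)) · ((v^(-1))^2)) · u^3    [power of a power]
= ((((u^12 / v^6) / v^10) / u^8) · ((v^(-1))^2)) · u^3    [power of a power]
= ((((u^12 / v^6) / v^10) / u^8) · v^(-2)) · u^3    [power of a power]
= u^7v^(-18)    [quotient of powers; product of powers]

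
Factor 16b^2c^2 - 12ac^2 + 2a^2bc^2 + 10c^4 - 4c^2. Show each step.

16b^2c^2 - 12ac^2 + 2a^2bc^2 + 10c^4 - 4c^2
= 2(8b^2c^2 - 6ac^2 + a^2bc^2 + 5c^4 - 2c^2)    [factor out 2]
= 2c^2(8b^2 - 6a + a^2b + 5c^2 - 2)    [factor out c^2]

2c^2(8b^2 - 6a + a^2b + 5c^2 - 2)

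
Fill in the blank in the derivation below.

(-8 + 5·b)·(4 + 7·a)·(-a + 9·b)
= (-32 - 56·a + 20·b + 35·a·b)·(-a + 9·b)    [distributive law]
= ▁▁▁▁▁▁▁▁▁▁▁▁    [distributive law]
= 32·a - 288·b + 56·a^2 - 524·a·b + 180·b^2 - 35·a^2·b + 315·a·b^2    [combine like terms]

After distributive law, the bracketed line is:

32·a - 288·b + 56·a^2 - 504·a·b - 20·a·b + 180·b^2 - 35·a^2·b + 315·a·b^2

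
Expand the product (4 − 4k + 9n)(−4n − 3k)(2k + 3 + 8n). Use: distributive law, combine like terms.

(4 − 4k + 9n)(−4n − 3k)(2k + 3 + 8n)
= (−16n − 12k + 16kn + 12k^2 − 36n^2 − 27kn)(2k + 3 + 8n)    [distributive law]
= (−16n − 12k − 11kn + 12k^2 − 36n^2)(2k + 3 + 8n)    [combine like terms]
= −32kn − 48n − 128n^2 − 24k^2 − 36k − 96kn − 22k^2n − 33kn − 88kn^2 + 24k^3 + 36k^2 + 96k^2n − 72kn^2 − 108n^2 − 288n^3    [distributive law]
= −161kn − 48n − 236n^2 + 12k^2 − 36k + 74k^2n − 160kn^2 + 24k^3 − 288n^3    [combine like terms]

−161kn − 48n − 236n^2 + 12k^2 − 36k + 74k^2n − 160kn^2 + 24k^3 − 288n^3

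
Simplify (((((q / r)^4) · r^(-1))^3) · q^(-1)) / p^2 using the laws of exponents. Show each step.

(((((q / r)^4) · r^(-1))^3) · q^(-1)) / p^2
= (((((q / r)^4)^3) · ((r^(-1))^3)) · q^(-1)) / p^2    [power of a product]
= ((((q / r)^12) · ((r^(-1))^3)) · q^(-1)) / p^2    [power of a power]
= ((((q^12) / (r^12)) · ((r^(-1))^3)) · q^(-1)) / p^2    [power of a quotient]
= (((q^12 / r^12) · r^(-3)) · q^(-1)) / p^2    [power of a power]
= p^(-2)q^11r^(-15)    [quotient of powers; product of powers]

p^(-2)q^11r^(-15)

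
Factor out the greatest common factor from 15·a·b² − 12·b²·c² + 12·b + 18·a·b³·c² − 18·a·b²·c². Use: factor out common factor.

3·b(5·a·b − 4·b·c² + 4 + 6·a·b²·c² − 6·a·b·c²)

15·a·b² − 12·b²·c² + 12·b + 18·a·b³·c² − 18·a·b²·c²
= 3(5·a·b² − 4·b²·c² + 4·b + 6·a·b³·c² − 6·a·b²·c²)    [factor out 3]
= 3·b(5·a·b − 4·b·c² + 4 + 6·a·b²·c² − 6·a·b·c²)    [factor out b]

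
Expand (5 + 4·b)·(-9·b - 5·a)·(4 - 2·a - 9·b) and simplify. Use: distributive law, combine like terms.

-180·b + 235·a·b + 261·b^2 - 100·a + 50·a^2 + 252·a·b^2 + 324·b^3 + 40·a^2·b

(5 + 4·b)·(-9·b - 5·a)·(4 - 2·a - 9·b)
= (-45·b - 25·a - 36·b^2 - 20·a·b)·(4 - 2·a - 9·b)    [distributive law]
= -180·b + 90·a·b + 405·b^2 - 100·a + 50·a^2 + 225·a·b - 144·b^2 + 72·a·b^2 + 324·b^3 - 80·a·b + 40·a^2·b + 180·a·b^2    [distributive law]
= -180·b + 235·a·b + 261·b^2 - 100·a + 50·a^2 + 252·a·b^2 + 324·b^3 + 40·a^2·b    [combine like terms]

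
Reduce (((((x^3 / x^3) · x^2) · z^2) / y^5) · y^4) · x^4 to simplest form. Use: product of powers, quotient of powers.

(((((x^3 / x^3) · x^2) · z^2) / y^5) · y^4) · x^4
= ((((x^0 · x^2) · z^2) / y^5) · y^4) · x^4    [quotient of powers]
= (((x^2 · z^2) / y^5) · y^4) · x^4    [product of powers]
= x^6y^(-1)z^2    [quotient of powers; product of powers]

x^6y^(-1)z^2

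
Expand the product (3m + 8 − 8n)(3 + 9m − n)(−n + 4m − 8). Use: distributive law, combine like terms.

391mn + 108m^2 − 552m − 327m^2n + 108m^3 + 107mn^2 + 232n − 192 − 32n^2 − 8n^3

(3m + 8 − 8n)(3 + 9m − n)(−n + 4m − 8)
= (9m + 27m^2 − 3mn + 24 + 72m − 8n − 24n − 72mn + 8n^2)(−n + 4m − 8)    [distributive law]
= (81m + 27m^2 − 75mn + 24 − 32n + 8n^2)(−n + 4m − 8)    [combine like terms]
= −81mn + 324m^2 − 648m − 27m^2n + 108m^3 − 216m^2 + 75mn^2 − 300m^2n + 600mn − 24n + 96m − 192 + 32n^2 − 128mn + 256n − 8n^3 + 32mn^2 − 64n^2    [distributive law]
= 391mn + 108m^2 − 552m − 327m^2n + 108m^3 + 107mn^2 + 232n − 192 − 32n^2 − 8n^3    [combine like terms]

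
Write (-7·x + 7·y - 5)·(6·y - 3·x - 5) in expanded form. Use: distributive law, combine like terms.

-63·x·y + 21·x^2 + 50·x + 42·y^2 - 65·y + 25

(-7·x + 7·y - 5)·(6·y - 3·x - 5)
= -42·x·y + 21·x^2 + 35·x + 42·y^2 - 21·x·y - 35·y - 30·y + 15·x + 25    [distributive law]
= -63·x·y + 21·x^2 + 50·x + 42·y^2 - 65·y + 25    [combine like terms]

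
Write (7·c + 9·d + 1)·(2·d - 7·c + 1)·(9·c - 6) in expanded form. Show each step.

-441·c^2·d + 393·c·d - 441·c^3 + 294·c^2 + 162·c·d^2 - 108·d^2 - 66·d + 9·c - 6

(7·c + 9·d + 1)·(2·d - 7·c + 1)·(9·c - 6)
= (14·c·d - 49·c^2 + 7·c + 18·d^2 - 63·c·d + 9·d + 2·d - 7·c + 1)·(9·c - 6)    [distributive law]
= (-49·c·d - 49·c^2 + 18·d^2 + 11·d + 1)·(9·c - 6)    [combine like terms]
= -441·c^2·d + 294·c·d - 441·c^3 + 294·c^2 + 162·c·d^2 - 108·d^2 + 99·c·d - 66·d + 9·c - 6    [distributive law]
= -441·c^2·d + 393·c·d - 441·c^3 + 294·c^2 + 162·c·d^2 - 108·d^2 - 66·d + 9·c - 6    [combine like terms]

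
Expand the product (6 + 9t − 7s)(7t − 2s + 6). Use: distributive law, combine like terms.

96t − 54s + 36 + 63t^2 − 67st + 14s^2

(6 + 9t − 7s)(7t − 2s + 6)
= 42t − 12s + 36 + 63t^2 − 18st + 54t − 49st + 14s^2 − 42s    [distributive law]
= 96t − 54s + 36 + 63t^2 − 67st + 14s^2    [combine like terms]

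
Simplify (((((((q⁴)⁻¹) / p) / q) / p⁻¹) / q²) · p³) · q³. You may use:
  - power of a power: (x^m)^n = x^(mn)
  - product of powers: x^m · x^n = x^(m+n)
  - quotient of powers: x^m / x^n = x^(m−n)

p³·q⁻⁴

(((((((q⁴)⁻¹) / p) / q) / p⁻¹) / q²) · p³) · q³
= (((((q⁻⁴ / p) / q) / p⁻¹) / q²) · p³) · q³    [power of a power]
= p³·q⁻⁴    [quotient of powers; product of powers]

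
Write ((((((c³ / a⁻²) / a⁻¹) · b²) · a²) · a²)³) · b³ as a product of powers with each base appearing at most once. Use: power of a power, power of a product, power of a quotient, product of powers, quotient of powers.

a²¹·b⁹·c⁹

((((((c³ / a⁻²) / a⁻¹) · b²) · a²) · a²)³) · b³
= ((((((c³ / a⁻²) / a⁻¹) · b²) · a²)³) · ((a²)³)) · b³    [power of a product]
= ((((((c³ / a⁻²) / a⁻¹) · b²)³) · ((a²)³)) · ((a²)³)) · b³    [power of a product]
= ((((((c³ / a⁻²) / a⁻¹)³) · ((b²)³)) · ((a²)³)) · ((a²)³)) · b³    [power of a product]
= ((((((c³ / a⁻²)³) / ((a⁻¹)³)) · ((b²)³)) · ((a²)³)) · ((a²)³)) · b³    [power of a quotient]
= (((((((c³)³) / ((a⁻²)³)) / ((a⁻¹)³)) · ((b²)³)) · ((a²)³)) · ((a²)³)) · b³    [power of a quotient]
= (((((c⁹ / ((a⁻²)³)) / ((a⁻¹)³)) · ((b²)³)) · ((a²)³)) · ((a²)³)) · b³    [power of a power]
= (((((c⁹ / a⁻⁶) / ((a⁻¹)³)) · ((b²)³)) · ((a²)³)) · ((a²)³)) · b³    [power of a power]
= (((((c⁹ / a⁻⁶) / a⁻³) · ((b²)³)) · ((a²)³)) · ((a²)³)) · b³    [power of a power]
= (((((c⁹ / a⁻⁶) / a⁻³) · b⁶) · ((a²)³)) · ((a²)³)) · b³    [power of a power]
= (((((c⁹ / a⁻⁶) / a⁻³) · b⁶) · a⁶) · ((a²)³)) · b³    [power of a power]
= (((((c⁹ / a⁻⁶) / a⁻³) · b⁶) · a⁶) · a⁶) · b³    [power of a power]
= a²¹·b⁹·c⁹    [quotient of powers; product of powers]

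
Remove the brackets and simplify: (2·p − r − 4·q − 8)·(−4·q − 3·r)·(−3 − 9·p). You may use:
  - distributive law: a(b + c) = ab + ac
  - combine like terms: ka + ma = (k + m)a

−264·p·q + 72·p^2·q − 198·p·r + 54·p^2·r − 48·q·r − 144·p·q·r − 9·r^2 − 27·p·r^2 − 48·q^2 − 144·p·q^2 − 96·q − 72·r

(2·p − r − 4·q − 8)·(−4·q − 3·r)·(−3 − 9·p)
= (−8·p·q − 6·p·r + 4·q·r + 3·r^2 + 16·q^2 + 12·q·r + 32·q + 24·r)·(−3 − 9·p)    [distributive law]
= (−8·p·q − 6·p·r + 16·q·r + 3·r^2 + 16·q^2 + 32·q + 24·r)·(−3 − 9·p)    [combine like terms]
= 24·p·q + 72·p^2·q + 18·p·r + 54·p^2·r − 48·q·r − 144·p·q·r − 9·r^2 − 27·p·r^2 − 48·q^2 − 144·p·q^2 − 96·q − 288·p·q − 72·r − 216·p·r    [distributive law]
= −264·p·q + 72·p^2·q − 198·p·r + 54·p^2·r − 48·q·r − 144·p·q·r − 9·r^2 − 27·p·r^2 − 48·q^2 − 144·p·q^2 − 96·q − 72·r    [combine like terms]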